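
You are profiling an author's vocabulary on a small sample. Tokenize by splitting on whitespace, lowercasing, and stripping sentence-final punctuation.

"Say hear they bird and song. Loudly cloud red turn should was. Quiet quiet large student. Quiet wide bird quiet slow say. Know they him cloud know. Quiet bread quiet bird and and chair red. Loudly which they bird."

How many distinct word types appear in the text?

22

Distinct types: {and, bird, bread, chair, cloud, hear, him, know, large, loudly, quiet, red, say, should, slow, song, student, they, turn, was, which, wide}
V = 22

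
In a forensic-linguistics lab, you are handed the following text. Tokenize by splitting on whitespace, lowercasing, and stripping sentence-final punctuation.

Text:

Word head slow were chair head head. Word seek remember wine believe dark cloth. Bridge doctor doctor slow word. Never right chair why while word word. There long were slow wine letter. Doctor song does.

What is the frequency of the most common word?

Frequencies: word:5, head:3, slow:3, doctor:3, were:2, chair:2, wine:2, seek:1, remember:1, believe:1, dark:1, cloth:1, bridge:1, never:1, right:1, why:1, while:1, there:1, long:1, letter:1, … (2 more, each freq 1)
Most common: 'word' with frequency 5.

5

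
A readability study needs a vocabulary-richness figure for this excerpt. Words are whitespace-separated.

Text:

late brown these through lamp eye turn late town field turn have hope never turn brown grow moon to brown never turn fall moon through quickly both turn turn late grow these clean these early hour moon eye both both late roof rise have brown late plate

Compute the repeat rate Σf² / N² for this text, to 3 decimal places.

Frequencies: turn:6, late:5, brown:4, these:3, moon:3, both:3, through:2, eye:2, have:2, never:2, grow:2, lamp:1, town:1, field:1, hope:1, to:1, fall:1, quickly:1, clean:1, early:1, … (4 more, each freq 1)
Σf² = 137; N² = 2209
Repeat rate = 137 / 2209 = 0.062

0.062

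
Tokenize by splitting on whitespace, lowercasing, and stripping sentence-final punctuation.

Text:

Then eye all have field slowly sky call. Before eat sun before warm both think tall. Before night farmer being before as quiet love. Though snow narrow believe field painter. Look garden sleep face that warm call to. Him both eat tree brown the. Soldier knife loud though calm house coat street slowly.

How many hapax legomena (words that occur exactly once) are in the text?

Frequencies: before:4, field:2, slowly:2, call:2, eat:2, warm:2, both:2, though:2, then:1, eye:1, all:1, have:1, sky:1, sun:1, think:1, tall:1, night:1, farmer:1, being:1, as:1, … (23 more, each freq 1)
Hapax (freq=1): all, as, being, believe, brown, calm, coat, eye, face, farmer, garden, have, him, house, knife, look, loud, love, narrow, night, painter, quiet, sky, sleep, snow, soldier, street, sun, tall, that, the, then, think, to, tree

35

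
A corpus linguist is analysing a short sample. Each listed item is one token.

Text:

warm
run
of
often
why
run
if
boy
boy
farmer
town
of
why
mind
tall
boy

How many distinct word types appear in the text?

11

Distinct types: {boy, farmer, if, mind, of, often, run, tall, town, warm, why}
V = 11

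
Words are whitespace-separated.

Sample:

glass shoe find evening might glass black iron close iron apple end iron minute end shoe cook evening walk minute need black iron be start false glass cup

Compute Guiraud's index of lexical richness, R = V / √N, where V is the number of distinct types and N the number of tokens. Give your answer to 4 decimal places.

3.4017

N = 28, V = 18.
√N = 5.291503
R = 18 / 5.291503 = 3.4017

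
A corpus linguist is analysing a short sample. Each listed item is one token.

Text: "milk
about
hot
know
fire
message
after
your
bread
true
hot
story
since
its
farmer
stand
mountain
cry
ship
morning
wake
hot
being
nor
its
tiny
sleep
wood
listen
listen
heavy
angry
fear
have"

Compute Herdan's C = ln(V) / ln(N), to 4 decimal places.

0.9645

N = 34, V = 30.
ln(V) = 3.401197, ln(N) = 3.526361
C = 3.401197 / 3.526361 = 0.9645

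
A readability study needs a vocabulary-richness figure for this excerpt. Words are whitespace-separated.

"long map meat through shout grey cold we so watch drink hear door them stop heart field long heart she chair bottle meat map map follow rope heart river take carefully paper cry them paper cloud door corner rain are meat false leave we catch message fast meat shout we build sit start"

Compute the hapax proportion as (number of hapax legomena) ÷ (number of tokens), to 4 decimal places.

0.5660

Frequencies: meat:4, map:3, we:3, heart:3, long:2, shout:2, door:2, them:2, paper:2, through:1, grey:1, cold:1, so:1, watch:1, drink:1, hear:1, stop:1, field:1, she:1, chair:1, … (19 more, each freq 1)
Hapax count = 30; token count = 53.
Ratio = 30 / 53 = 0.5660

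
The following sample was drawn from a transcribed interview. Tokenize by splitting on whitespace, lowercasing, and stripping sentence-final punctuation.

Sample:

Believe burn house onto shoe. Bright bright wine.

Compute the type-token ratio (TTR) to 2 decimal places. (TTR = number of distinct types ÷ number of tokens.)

0.88

N = 8 tokens, V = 7 types.
TTR = V / N = 7 / 8 = 0.88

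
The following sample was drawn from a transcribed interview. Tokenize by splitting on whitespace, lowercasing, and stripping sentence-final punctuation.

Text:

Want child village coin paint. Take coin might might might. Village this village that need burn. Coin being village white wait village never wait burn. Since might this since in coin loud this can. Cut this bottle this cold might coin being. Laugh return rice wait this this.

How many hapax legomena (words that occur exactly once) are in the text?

Frequencies: this:7, village:5, coin:5, might:5, wait:3, burn:2, being:2, since:2, want:1, child:1, paint:1, take:1, that:1, need:1, white:1, never:1, in:1, loud:1, can:1, cut:1, … (5 more, each freq 1)
Hapax (freq=1): bottle, can, child, cold, cut, in, laugh, loud, need, never, paint, return, rice, take, that, want, white

17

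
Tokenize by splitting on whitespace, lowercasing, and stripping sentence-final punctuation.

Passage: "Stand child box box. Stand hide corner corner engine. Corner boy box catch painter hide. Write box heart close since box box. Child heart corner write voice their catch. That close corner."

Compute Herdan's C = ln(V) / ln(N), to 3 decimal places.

0.800

N = 32, V = 16.
ln(V) = 2.772589, ln(N) = 3.465736
C = 2.772589 / 3.465736 = 0.800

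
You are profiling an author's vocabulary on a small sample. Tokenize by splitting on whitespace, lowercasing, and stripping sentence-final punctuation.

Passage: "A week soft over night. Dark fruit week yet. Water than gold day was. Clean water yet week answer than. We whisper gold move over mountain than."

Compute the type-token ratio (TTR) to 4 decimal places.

0.7037

N = 27 tokens, V = 19 types.
TTR = V / N = 19 / 27 = 0.7037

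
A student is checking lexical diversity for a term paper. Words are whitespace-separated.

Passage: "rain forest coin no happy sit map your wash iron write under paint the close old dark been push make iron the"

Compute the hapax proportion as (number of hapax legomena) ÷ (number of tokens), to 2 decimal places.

Frequencies: iron:2, the:2, rain:1, forest:1, coin:1, no:1, happy:1, sit:1, map:1, your:1, wash:1, write:1, under:1, paint:1, close:1, old:1, dark:1, been:1, push:1, make:1
Hapax count = 18; token count = 22.
Ratio = 18 / 22 = 0.82

0.82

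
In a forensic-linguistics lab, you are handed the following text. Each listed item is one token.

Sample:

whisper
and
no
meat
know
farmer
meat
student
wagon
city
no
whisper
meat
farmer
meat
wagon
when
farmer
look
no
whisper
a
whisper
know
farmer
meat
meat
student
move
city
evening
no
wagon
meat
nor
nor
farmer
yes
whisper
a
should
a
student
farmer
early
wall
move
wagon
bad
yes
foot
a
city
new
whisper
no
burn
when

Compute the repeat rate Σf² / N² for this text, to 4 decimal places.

Frequencies: meat:7, whisper:6, farmer:6, no:5, wagon:4, a:4, student:3, city:3, know:2, when:2, move:2, nor:2, yes:2, and:1, look:1, evening:1, should:1, early:1, wall:1, bad:1, … (3 more, each freq 1)
Σf² = 226; N² = 3364
Repeat rate = 226 / 3364 = 0.0672

0.0672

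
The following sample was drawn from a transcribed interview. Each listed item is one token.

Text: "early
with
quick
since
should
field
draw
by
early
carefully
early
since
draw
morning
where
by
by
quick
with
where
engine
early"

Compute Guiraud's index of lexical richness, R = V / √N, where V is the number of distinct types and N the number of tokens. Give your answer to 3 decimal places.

2.558

N = 22, V = 12.
√N = 4.690416
R = 12 / 4.690416 = 2.558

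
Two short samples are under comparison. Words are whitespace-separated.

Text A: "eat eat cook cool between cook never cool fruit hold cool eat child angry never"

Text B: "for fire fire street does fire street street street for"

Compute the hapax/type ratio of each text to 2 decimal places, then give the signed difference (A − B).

0.31

A: hapax=5, V=9, ratio=0.56
B: hapax=1, V=4, ratio=0.25
Difference = 0.56 − 0.25 = 0.31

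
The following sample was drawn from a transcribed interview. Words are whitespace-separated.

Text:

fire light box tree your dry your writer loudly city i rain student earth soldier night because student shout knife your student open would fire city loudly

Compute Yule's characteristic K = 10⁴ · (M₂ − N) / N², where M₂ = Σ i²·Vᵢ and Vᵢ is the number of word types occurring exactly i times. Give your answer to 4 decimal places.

Frequencies: your:3, student:3, fire:2, loudly:2, city:2, light:1, box:1, tree:1, dry:1, writer:1, i:1, rain:1, earth:1, soldier:1, night:1, because:1, shout:1, knife:1, open:1, would:1
N = 27. Frequency spectrum: V_1=15, V_2=3, V_3=2
M₂ = 1²·15 + 2²·3 + 3²·2 = 45
K = 10000 × (45 − 27) / 27² = 246.9136

246.9136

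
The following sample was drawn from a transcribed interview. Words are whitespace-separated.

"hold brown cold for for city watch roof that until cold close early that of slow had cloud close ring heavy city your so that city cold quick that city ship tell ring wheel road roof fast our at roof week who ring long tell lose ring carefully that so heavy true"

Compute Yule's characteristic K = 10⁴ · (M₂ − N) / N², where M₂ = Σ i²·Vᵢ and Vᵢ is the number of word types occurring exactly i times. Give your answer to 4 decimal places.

Frequencies: that:5, city:4, ring:4, cold:3, roof:3, for:2, close:2, heavy:2, so:2, tell:2, hold:1, brown:1, watch:1, until:1, early:1, of:1, slow:1, had:1, cloud:1, your:1, … (13 more, each freq 1)
N = 52. Frequency spectrum: V_1=23, V_2=5, V_3=2, V_4=2, V_5=1
M₂ = 1²·23 + 2²·5 + 3²·2 + 4²·2 + 5²·1 = 118
K = 10000 × (118 − 52) / 52² = 244.0828

244.0828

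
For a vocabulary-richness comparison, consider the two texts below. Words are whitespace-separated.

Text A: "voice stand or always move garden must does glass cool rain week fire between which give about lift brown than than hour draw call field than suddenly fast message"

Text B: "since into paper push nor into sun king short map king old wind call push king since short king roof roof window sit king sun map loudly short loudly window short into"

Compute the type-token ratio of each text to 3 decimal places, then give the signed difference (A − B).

0.431

TTR(A) = 27/29 = 0.931
TTR(B) = 16/32 = 0.500
Difference = 0.931 − 0.500 = 0.431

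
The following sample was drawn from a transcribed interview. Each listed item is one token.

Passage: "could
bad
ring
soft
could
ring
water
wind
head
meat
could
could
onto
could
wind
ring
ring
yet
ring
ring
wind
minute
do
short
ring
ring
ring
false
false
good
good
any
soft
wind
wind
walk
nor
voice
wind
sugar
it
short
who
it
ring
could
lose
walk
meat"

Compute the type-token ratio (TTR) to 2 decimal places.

0.47

N = 49 tokens, V = 23 types.
TTR = V / N = 23 / 49 = 0.47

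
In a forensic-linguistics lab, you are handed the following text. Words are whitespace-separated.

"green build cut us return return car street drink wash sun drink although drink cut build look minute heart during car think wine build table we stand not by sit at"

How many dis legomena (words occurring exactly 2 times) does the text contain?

Frequencies: build:3, drink:3, cut:2, return:2, car:2, green:1, us:1, street:1, wash:1, sun:1, although:1, look:1, minute:1, heart:1, during:1, think:1, wine:1, table:1, we:1, stand:1, … (4 more, each freq 1)
Words with frequency 2: car, cut, return

3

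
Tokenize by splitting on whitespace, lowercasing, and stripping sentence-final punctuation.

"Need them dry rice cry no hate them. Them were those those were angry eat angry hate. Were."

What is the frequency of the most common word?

3

Frequencies: them:3, were:3, hate:2, those:2, angry:2, need:1, dry:1, rice:1, cry:1, no:1, eat:1
Most common: 'them' with frequency 3.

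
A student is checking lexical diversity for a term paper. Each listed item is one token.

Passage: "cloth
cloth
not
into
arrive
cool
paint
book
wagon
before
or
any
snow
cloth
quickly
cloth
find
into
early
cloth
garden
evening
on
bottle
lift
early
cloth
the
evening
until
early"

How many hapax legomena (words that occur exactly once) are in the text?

Frequencies: cloth:6, early:3, into:2, evening:2, not:1, arrive:1, cool:1, paint:1, book:1, wagon:1, before:1, or:1, any:1, snow:1, quickly:1, find:1, garden:1, on:1, bottle:1, lift:1, … (2 more, each freq 1)
Hapax (freq=1): any, arrive, before, book, bottle, cool, find, garden, lift, not, on, or, paint, quickly, snow, the, until, wagon

18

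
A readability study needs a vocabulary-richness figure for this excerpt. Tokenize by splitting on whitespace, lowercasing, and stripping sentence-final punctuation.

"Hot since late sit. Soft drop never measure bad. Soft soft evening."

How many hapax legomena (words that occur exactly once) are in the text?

9

Frequencies: soft:3, hot:1, since:1, late:1, sit:1, drop:1, never:1, measure:1, bad:1, evening:1
Hapax (freq=1): bad, drop, evening, hot, late, measure, never, since, sit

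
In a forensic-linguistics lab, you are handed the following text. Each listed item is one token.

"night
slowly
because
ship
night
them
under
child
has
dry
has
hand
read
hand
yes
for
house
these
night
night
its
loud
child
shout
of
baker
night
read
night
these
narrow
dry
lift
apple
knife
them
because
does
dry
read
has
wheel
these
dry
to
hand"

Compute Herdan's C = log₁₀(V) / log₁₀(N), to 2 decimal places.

N = 46, V = 27.
log₁₀(V) = 1.431364, log₁₀(N) = 1.662758
C = 1.431364 / 1.662758 = 0.86

0.86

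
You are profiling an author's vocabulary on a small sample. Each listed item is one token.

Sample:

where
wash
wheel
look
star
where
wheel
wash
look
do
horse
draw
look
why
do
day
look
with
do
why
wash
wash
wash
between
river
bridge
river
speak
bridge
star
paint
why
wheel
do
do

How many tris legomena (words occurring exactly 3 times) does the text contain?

Frequencies: wash:5, do:5, look:4, wheel:3, why:3, where:2, star:2, river:2, bridge:2, horse:1, draw:1, day:1, with:1, between:1, speak:1, paint:1
Words with frequency 3: wheel, why

2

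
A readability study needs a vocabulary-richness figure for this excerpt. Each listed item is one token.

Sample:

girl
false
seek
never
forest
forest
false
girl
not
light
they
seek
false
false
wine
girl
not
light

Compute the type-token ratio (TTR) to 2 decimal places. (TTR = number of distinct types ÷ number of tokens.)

0.50

N = 18 tokens, V = 9 types.
TTR = V / N = 9 / 18 = 0.50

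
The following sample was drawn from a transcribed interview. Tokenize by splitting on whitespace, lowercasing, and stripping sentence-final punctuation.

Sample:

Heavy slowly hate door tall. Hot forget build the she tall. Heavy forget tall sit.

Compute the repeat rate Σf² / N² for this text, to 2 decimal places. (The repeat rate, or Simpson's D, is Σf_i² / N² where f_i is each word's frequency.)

Frequencies: tall:3, heavy:2, forget:2, slowly:1, hate:1, door:1, hot:1, build:1, the:1, she:1, sit:1
Σf² = 25; N² = 225
Repeat rate = 25 / 225 = 0.11

0.11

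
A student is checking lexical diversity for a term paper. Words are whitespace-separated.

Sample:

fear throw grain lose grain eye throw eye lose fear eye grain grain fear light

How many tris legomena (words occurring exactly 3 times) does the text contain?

Frequencies: grain:4, fear:3, eye:3, throw:2, lose:2, light:1
Words with frequency 3: eye, fear

2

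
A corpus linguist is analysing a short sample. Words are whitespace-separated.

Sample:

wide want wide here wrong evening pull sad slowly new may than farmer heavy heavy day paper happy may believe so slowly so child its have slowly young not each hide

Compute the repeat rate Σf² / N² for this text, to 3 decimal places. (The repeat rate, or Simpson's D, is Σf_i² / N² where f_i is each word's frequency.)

Frequencies: slowly:3, wide:2, may:2, heavy:2, so:2, want:1, here:1, wrong:1, evening:1, pull:1, sad:1, new:1, than:1, farmer:1, day:1, paper:1, happy:1, believe:1, child:1, its:1, … (5 more, each freq 1)
Σf² = 45; N² = 961
Repeat rate = 45 / 961 = 0.047

0.047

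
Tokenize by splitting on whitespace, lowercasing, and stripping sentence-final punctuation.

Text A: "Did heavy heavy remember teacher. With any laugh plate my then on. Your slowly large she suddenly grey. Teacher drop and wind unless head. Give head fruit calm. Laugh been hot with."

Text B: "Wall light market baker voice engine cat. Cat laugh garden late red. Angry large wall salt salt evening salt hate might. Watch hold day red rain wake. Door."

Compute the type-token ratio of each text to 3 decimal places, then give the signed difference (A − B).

0.023

TTR(A) = 27/32 = 0.844
TTR(B) = 23/28 = 0.821
Difference = 0.844 − 0.821 = 0.023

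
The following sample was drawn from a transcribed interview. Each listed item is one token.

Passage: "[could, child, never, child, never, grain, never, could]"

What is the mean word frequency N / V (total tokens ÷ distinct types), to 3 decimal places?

2.000

N = 8 tokens, V = 4 types.
Mean frequency = N / V = 8 / 4 = 2.000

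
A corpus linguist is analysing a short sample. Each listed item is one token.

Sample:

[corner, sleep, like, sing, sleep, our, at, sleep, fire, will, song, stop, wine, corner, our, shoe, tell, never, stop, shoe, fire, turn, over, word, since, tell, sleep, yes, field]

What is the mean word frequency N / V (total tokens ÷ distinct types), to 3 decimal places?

N = 29 tokens, V = 20 types.
Mean frequency = N / V = 29 / 20 = 1.450

1.450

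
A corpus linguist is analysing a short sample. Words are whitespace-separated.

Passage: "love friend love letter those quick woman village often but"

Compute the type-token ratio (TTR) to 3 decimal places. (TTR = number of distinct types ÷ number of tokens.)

N = 10 tokens, V = 9 types.
TTR = V / N = 9 / 10 = 0.900

0.900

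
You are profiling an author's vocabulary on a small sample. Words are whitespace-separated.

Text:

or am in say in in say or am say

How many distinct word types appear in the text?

Distinct types: {am, in, or, say}
V = 4

4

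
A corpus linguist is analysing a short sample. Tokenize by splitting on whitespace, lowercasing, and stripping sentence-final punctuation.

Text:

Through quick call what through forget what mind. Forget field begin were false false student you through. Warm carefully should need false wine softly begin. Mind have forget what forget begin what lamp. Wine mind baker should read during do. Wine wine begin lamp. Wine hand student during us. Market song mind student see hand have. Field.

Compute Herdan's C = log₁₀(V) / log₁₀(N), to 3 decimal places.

N = 57, V = 29.
log₁₀(V) = 1.462398, log₁₀(N) = 1.755875
C = 1.462398 / 1.755875 = 0.833

0.833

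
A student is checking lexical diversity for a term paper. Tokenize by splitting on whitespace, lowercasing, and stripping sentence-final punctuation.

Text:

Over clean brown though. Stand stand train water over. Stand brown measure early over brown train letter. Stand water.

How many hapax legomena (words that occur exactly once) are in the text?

5

Frequencies: stand:4, over:3, brown:3, train:2, water:2, clean:1, though:1, measure:1, early:1, letter:1
Hapax (freq=1): clean, early, letter, measure, though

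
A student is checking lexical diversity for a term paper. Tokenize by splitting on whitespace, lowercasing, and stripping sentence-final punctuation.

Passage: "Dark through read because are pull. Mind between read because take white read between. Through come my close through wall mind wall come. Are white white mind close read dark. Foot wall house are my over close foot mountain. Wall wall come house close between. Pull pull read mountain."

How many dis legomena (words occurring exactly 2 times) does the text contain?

Frequencies: read:5, wall:5, close:4, through:3, are:3, pull:3, mind:3, between:3, white:3, come:3, dark:2, because:2, my:2, foot:2, house:2, mountain:2, take:1, over:1
Words with frequency 2: because, dark, foot, house, mountain, my

6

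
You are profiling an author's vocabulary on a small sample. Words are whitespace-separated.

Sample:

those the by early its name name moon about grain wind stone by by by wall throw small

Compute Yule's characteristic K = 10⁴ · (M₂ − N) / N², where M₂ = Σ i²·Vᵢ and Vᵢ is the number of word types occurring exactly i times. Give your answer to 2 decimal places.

Frequencies: by:4, name:2, those:1, the:1, early:1, its:1, moon:1, about:1, grain:1, wind:1, stone:1, wall:1, throw:1, small:1
N = 18. Frequency spectrum: V_1=12, V_2=1, V_4=1
M₂ = 1²·12 + 2²·1 + 4²·1 = 32
K = 10000 × (32 − 18) / 18² = 432.10

432.10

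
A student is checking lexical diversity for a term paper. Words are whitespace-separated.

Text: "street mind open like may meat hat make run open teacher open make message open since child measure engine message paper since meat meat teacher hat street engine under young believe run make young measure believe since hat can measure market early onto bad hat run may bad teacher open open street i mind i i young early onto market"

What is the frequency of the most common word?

6

Frequencies: open:6, hat:4, street:3, meat:3, make:3, run:3, teacher:3, since:3, measure:3, young:3, i:3, mind:2, may:2, message:2, engine:2, believe:2, market:2, early:2, onto:2, bad:2, … (5 more, each freq 1)
Most common: 'open' with frequency 6.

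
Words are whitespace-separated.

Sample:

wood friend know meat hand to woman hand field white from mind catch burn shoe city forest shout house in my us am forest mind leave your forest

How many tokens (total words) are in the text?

Tokens: wood, friend, know, meat, hand, to, woman, hand, field, white, from, mind, catch, burn, shoe, city, forest, shout, house, in, my, us, am, forest, mind, leave, your, forest
N = 28

28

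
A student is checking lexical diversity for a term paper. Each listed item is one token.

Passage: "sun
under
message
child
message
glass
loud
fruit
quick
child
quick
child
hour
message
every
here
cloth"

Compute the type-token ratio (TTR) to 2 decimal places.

0.71

N = 17 tokens, V = 12 types.
TTR = V / N = 12 / 17 = 0.71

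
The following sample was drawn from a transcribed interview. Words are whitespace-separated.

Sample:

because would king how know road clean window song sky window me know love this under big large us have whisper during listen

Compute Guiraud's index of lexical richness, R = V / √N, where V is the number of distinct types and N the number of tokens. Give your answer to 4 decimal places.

N = 23, V = 21.
√N = 4.795832
R = 21 / 4.795832 = 4.3788

4.3788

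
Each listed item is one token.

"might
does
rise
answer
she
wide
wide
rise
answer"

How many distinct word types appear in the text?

6

Distinct types: {answer, does, might, rise, she, wide}
V = 6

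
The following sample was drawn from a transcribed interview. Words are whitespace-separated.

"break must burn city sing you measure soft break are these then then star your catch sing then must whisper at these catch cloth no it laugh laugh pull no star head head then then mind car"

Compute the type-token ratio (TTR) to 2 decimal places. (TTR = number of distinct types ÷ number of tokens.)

0.65

N = 37 tokens, V = 24 types.
TTR = V / N = 24 / 37 = 0.65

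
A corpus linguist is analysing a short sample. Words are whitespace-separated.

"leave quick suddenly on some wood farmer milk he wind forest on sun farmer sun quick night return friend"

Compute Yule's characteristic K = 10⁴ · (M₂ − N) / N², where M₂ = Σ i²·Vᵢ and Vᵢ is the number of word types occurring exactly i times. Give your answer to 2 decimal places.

Frequencies: quick:2, on:2, farmer:2, sun:2, leave:1, suddenly:1, some:1, wood:1, milk:1, he:1, wind:1, forest:1, night:1, return:1, friend:1
N = 19. Frequency spectrum: V_1=11, V_2=4
M₂ = 1²·11 + 2²·4 = 27
K = 10000 × (27 − 19) / 19² = 221.61

221.61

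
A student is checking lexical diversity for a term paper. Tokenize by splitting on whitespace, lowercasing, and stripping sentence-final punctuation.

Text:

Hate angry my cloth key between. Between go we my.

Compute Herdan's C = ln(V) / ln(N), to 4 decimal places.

N = 10, V = 8.
ln(V) = 2.079442, ln(N) = 2.302585
C = 2.079442 / 2.302585 = 0.9031

0.9031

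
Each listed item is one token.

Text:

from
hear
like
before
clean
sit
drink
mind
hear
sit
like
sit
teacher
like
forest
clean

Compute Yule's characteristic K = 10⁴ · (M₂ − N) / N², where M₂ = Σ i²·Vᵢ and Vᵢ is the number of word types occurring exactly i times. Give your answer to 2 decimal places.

Frequencies: like:3, sit:3, hear:2, clean:2, from:1, before:1, drink:1, mind:1, teacher:1, forest:1
N = 16. Frequency spectrum: V_1=6, V_2=2, V_3=2
M₂ = 1²·6 + 2²·2 + 3²·2 = 32
K = 10000 × (32 − 16) / 16² = 625.00

625.00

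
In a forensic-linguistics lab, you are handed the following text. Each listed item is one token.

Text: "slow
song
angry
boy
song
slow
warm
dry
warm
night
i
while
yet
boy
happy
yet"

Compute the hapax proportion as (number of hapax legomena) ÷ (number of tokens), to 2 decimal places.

0.38

Frequencies: slow:2, song:2, boy:2, warm:2, yet:2, angry:1, dry:1, night:1, i:1, while:1, happy:1
Hapax count = 6; token count = 16.
Ratio = 6 / 16 = 0.38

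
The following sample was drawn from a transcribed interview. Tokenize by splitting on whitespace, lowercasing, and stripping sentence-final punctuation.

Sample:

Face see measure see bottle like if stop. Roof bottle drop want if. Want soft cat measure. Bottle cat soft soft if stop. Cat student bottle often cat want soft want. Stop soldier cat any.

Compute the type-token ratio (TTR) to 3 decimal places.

0.457

N = 35 tokens, V = 16 types.
TTR = V / N = 16 / 35 = 0.457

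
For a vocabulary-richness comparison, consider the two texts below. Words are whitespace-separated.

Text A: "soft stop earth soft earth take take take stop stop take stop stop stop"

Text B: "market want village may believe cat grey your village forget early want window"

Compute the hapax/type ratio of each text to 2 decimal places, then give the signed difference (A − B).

A: hapax=0, V=4, ratio=0.00
B: hapax=9, V=11, ratio=0.82
Difference = 0.00 − 0.82 = -0.82

-0.82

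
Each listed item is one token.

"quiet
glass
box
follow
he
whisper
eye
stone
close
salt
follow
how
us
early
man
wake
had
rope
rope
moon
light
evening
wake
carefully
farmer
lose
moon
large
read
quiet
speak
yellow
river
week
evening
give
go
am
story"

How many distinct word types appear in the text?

33

Distinct types: {am, box, carefully, close, early, evening, eye, farmer, follow, give, glass, go, had, he, how, large, light, lose, man, moon, quiet, read, river, rope, salt, speak, stone, story, us, wake, week, whisper, yellow}
V = 33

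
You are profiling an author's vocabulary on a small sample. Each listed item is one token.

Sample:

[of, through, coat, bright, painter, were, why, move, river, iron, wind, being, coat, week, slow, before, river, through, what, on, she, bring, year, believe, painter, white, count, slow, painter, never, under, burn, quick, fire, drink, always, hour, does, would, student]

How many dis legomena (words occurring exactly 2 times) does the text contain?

4

Frequencies: painter:3, through:2, coat:2, river:2, slow:2, of:1, bright:1, were:1, why:1, move:1, iron:1, wind:1, being:1, week:1, before:1, what:1, on:1, she:1, bring:1, year:1, … (14 more, each freq 1)
Words with frequency 2: coat, river, slow, through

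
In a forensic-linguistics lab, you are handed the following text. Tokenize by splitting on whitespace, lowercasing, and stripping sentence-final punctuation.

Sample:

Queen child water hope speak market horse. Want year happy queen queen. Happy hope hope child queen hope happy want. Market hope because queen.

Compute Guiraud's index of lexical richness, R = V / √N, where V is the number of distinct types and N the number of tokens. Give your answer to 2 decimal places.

N = 24, V = 11.
√N = 4.898979
R = 11 / 4.898979 = 2.25

2.25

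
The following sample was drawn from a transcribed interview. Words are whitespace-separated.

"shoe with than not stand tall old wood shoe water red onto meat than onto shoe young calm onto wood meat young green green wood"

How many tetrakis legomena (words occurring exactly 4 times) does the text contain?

Frequencies: shoe:3, wood:3, onto:3, than:2, meat:2, young:2, green:2, with:1, not:1, stand:1, tall:1, old:1, water:1, red:1, calm:1
Words with frequency 4: (none)

0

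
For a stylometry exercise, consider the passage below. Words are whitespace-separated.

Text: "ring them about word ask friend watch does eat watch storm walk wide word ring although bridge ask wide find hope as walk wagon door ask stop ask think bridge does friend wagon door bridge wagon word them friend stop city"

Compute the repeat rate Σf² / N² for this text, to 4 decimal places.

Frequencies: ask:4, word:3, friend:3, bridge:3, wagon:3, ring:2, them:2, watch:2, does:2, walk:2, wide:2, door:2, stop:2, about:1, eat:1, storm:1, although:1, find:1, hope:1, as:1, … (2 more, each freq 1)
Σf² = 93; N² = 1681
Repeat rate = 93 / 1681 = 0.0553

0.0553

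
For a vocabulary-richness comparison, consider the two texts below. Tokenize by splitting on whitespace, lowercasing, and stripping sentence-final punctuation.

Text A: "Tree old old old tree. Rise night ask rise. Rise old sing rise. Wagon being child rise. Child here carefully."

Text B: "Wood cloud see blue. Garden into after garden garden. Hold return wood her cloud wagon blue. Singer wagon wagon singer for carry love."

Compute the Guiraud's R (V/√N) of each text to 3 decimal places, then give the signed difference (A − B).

A: V=11, N=20, R=2.460
B: V=15, N=23, R=3.128
Difference = 2.460 − 3.128 = -0.668

-0.668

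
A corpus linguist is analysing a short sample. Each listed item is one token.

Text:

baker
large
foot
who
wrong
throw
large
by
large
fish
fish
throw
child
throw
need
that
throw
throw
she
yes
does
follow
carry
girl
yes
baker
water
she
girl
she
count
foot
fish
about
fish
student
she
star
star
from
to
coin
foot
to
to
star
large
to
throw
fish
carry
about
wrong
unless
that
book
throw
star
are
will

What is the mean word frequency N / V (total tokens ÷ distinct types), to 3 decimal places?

2.069

N = 60 tokens, V = 29 types.
Mean frequency = N / V = 60 / 29 = 2.069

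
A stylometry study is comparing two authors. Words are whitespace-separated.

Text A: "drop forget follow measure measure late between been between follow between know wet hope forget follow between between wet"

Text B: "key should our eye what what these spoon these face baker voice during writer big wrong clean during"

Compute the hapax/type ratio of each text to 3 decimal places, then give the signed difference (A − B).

-0.300

A: hapax=5, V=10, ratio=0.500
B: hapax=12, V=15, ratio=0.800
Difference = 0.500 − 0.800 = -0.300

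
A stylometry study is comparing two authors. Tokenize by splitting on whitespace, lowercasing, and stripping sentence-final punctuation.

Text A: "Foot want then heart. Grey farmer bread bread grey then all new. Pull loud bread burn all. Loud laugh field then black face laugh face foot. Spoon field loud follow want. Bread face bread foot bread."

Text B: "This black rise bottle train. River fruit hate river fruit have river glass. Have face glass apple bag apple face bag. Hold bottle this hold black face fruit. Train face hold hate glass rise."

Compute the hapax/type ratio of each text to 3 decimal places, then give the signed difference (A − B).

0.444

A: hapax=8, V=18, ratio=0.444
B: hapax=0, V=14, ratio=0.000
Difference = 0.444 − 0.000 = 0.444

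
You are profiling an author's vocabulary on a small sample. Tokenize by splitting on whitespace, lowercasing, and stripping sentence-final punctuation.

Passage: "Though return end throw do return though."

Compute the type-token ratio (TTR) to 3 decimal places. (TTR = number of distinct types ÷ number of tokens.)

N = 7 tokens, V = 5 types.
TTR = V / N = 5 / 7 = 0.714

0.714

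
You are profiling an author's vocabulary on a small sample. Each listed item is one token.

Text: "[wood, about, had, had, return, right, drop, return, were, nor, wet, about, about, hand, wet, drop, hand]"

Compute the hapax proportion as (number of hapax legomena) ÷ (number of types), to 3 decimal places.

0.400

Frequencies: about:3, had:2, return:2, drop:2, wet:2, hand:2, wood:1, right:1, were:1, nor:1
Hapax count = 4; type count = 10.
Ratio = 4 / 10 = 0.400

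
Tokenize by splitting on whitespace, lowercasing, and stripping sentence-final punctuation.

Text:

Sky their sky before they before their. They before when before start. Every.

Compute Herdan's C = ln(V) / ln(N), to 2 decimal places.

N = 13, V = 7.
ln(V) = 1.945910, ln(N) = 2.564949
C = 1.945910 / 2.564949 = 0.76

0.76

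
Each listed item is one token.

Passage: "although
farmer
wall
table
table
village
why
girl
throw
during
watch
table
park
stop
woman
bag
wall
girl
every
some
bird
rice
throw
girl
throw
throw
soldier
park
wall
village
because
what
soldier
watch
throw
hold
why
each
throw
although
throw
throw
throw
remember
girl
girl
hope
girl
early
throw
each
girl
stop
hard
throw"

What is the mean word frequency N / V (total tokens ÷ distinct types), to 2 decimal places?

2.04

N = 55 tokens, V = 27 types.
Mean frequency = N / V = 55 / 27 = 2.04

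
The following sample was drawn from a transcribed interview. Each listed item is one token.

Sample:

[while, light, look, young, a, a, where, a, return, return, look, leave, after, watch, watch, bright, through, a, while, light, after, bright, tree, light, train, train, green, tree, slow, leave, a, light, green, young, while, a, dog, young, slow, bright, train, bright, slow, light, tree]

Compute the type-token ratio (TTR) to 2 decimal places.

N = 45 tokens, V = 17 types.
TTR = V / N = 17 / 45 = 0.38

0.38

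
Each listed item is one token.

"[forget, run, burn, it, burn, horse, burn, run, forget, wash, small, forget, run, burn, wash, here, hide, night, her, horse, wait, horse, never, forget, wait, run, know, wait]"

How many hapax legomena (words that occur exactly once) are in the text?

8

Frequencies: forget:4, run:4, burn:4, horse:3, wait:3, wash:2, it:1, small:1, here:1, hide:1, night:1, her:1, never:1, know:1
Hapax (freq=1): her, here, hide, it, know, never, night, small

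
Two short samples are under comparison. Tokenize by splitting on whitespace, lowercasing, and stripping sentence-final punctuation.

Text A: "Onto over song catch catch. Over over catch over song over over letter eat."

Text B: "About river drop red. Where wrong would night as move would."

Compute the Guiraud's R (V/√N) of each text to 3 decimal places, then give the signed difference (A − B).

-1.411

A: V=6, N=14, R=1.604
B: V=10, N=11, R=3.015
Difference = 1.604 − 3.015 = -1.411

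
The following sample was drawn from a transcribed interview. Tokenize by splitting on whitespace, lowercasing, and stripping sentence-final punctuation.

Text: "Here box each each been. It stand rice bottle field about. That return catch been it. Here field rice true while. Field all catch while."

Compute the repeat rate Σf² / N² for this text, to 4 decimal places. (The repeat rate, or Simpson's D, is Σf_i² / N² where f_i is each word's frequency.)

0.0720

Frequencies: field:3, here:2, each:2, been:2, it:2, rice:2, catch:2, while:2, box:1, stand:1, bottle:1, about:1, that:1, return:1, true:1, all:1
Σf² = 45; N² = 625
Repeat rate = 45 / 625 = 0.0720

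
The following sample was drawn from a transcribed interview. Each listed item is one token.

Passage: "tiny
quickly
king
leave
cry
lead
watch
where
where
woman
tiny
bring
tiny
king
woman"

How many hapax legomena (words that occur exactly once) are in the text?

Frequencies: tiny:3, king:2, where:2, woman:2, quickly:1, leave:1, cry:1, lead:1, watch:1, bring:1
Hapax (freq=1): bring, cry, lead, leave, quickly, watch

6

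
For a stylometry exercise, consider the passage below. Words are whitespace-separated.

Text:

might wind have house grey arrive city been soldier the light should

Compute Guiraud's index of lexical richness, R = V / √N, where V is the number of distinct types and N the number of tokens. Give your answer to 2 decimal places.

N = 12, V = 12.
√N = 3.464102
R = 12 / 3.464102 = 3.46

3.46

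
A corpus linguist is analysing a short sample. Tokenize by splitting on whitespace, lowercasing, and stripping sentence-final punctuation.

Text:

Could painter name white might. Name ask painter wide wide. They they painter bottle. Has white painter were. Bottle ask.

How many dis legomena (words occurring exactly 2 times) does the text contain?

6

Frequencies: painter:4, name:2, white:2, ask:2, wide:2, they:2, bottle:2, could:1, might:1, has:1, were:1
Words with frequency 2: ask, bottle, name, they, white, wide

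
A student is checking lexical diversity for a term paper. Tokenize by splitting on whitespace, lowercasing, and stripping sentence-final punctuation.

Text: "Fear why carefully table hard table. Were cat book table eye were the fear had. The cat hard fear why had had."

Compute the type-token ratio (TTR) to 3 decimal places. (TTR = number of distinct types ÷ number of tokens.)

0.500

N = 22 tokens, V = 11 types.
TTR = V / N = 11 / 22 = 0.500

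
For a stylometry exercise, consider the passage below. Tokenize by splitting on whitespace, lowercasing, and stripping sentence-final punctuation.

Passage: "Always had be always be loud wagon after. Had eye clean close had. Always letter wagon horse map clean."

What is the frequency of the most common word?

Frequencies: always:3, had:3, be:2, wagon:2, clean:2, loud:1, after:1, eye:1, close:1, letter:1, horse:1, map:1
Most common: 'always' with frequency 3.

3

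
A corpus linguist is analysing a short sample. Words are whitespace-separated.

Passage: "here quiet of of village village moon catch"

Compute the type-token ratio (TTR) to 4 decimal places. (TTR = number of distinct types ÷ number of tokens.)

N = 8 tokens, V = 6 types.
TTR = V / N = 6 / 8 = 0.7500

0.7500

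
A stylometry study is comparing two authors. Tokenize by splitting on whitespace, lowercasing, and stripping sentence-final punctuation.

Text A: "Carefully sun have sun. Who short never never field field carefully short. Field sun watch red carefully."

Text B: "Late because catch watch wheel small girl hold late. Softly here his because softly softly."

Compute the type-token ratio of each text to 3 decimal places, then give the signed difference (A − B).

-0.204

TTR(A) = 9/17 = 0.529
TTR(B) = 11/15 = 0.733
Difference = 0.529 − 0.733 = -0.204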